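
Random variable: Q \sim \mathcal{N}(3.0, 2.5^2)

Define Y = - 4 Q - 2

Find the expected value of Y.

For Y = -4Q - 2:
E[Y] = -4 * E[Q] - 2
E[Q] = 3.0 = 3
E[Y] = -4 * 3 - 2 = -14

-14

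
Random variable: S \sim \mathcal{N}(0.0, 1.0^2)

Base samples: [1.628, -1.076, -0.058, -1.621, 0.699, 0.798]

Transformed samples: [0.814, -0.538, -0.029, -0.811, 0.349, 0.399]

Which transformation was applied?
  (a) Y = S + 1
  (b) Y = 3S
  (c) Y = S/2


Checking option (c) Y = S/2:
  S = 1.628 -> Y = 0.814 ✓
  S = -1.076 -> Y = -0.538 ✓
  S = -0.058 -> Y = -0.029 ✓
All samples match this transformation.

(c) S/2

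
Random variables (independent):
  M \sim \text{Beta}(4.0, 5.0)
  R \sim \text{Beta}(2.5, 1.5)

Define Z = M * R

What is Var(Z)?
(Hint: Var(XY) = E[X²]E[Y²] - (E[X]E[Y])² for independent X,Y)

Var(XY) = E[X²]E[Y²] - (E[X]E[Y])²
E[M] = 0.44444444, Var(M) = 0.024691358
E[R] = 0.625, Var(R) = 0.046875
E[M²] = 0.024691358 + 0.44444444² = 0.22222222
E[R²] = 0.046875 + 0.625² = 0.4375
Var(Z) = 0.22222222*0.4375 - (0.44444444*0.625)²
= 0.097222222 - 0.077160494 = 0.020061728

0.020061728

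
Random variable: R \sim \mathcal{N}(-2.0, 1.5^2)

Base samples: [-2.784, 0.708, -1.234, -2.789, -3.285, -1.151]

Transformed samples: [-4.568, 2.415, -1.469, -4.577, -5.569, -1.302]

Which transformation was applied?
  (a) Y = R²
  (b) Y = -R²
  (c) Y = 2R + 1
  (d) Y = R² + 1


Checking option (c) Y = 2R + 1:
  R = -2.784 -> Y = -4.568 ✓
  R = 0.708 -> Y = 2.415 ✓
  R = -1.234 -> Y = -1.469 ✓
All samples match this transformation.

(c) 2R + 1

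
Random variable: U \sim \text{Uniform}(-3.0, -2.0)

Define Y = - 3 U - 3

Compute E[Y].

For Y = -3U - 3:
E[Y] = -3 * E[U] - 3
E[U] = (-3 - 2)/2 = -2.5
E[Y] = -3 * (-2.5) - 3 = 4.5

4.5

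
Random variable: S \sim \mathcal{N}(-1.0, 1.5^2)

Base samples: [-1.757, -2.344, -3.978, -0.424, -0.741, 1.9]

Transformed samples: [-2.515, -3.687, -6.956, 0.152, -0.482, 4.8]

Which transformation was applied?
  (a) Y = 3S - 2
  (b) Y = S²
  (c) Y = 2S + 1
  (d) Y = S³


Checking option (c) Y = 2S + 1:
  S = -1.757 -> Y = -2.515 ✓
  S = -2.344 -> Y = -3.687 ✓
  S = -3.978 -> Y = -6.956 ✓
All samples match this transformation.

(c) 2S + 1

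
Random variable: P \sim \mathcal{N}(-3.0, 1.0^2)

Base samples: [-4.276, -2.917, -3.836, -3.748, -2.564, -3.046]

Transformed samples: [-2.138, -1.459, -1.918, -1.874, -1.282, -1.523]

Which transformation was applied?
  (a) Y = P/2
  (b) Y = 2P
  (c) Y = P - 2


Checking option (a) Y = P/2:
  P = -4.276 -> Y = -2.138 ✓
  P = -2.917 -> Y = -1.459 ✓
  P = -3.836 -> Y = -1.918 ✓
All samples match this transformation.

(a) P/2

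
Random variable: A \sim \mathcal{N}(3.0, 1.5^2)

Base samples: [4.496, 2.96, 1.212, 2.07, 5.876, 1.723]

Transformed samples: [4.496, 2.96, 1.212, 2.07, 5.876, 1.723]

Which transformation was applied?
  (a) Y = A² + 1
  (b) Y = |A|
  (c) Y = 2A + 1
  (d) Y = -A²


Checking option (b) Y = |A|:
  A = 4.496 -> Y = 4.496 ✓
  A = 2.96 -> Y = 2.96 ✓
  A = 1.212 -> Y = 1.212 ✓
All samples match this transformation.

(b) |A|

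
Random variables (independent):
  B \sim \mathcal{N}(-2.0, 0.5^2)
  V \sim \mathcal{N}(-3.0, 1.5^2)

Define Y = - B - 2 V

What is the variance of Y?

For independent RVs: Var(aX + bY) = a²Var(X) + b²Var(Y)
Var(B) = 0.25
Var(V) = 2.25
Var(Y) = (-1)²*0.25 + (-2)²*2.25
= 1*0.25 + 4*2.25 = 9.25

9.25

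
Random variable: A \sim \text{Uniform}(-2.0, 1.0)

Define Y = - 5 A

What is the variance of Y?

For Y = aA + b: Var(Y) = a² * Var(A)
Var(A) = (1 + 2)^2/12 = 0.75
Var(Y) = (-5)² * 0.75 = 25 * 0.75 = 18.75

18.75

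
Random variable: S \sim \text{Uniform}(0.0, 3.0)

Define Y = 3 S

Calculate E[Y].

For Y = 3S:
E[Y] = 3 * E[S]
E[S] = (0 + 3)/2 = 1.5
E[Y] = 3 * 1.5 = 4.5

4.5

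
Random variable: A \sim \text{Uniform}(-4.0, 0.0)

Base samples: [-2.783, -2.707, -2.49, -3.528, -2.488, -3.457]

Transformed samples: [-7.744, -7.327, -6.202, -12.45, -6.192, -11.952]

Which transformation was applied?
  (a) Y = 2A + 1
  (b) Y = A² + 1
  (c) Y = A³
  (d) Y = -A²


Checking option (d) Y = -A²:
  A = -2.783 -> Y = -7.744 ✓
  A = -2.707 -> Y = -7.327 ✓
  A = -2.49 -> Y = -6.202 ✓
All samples match this transformation.

(d) -A²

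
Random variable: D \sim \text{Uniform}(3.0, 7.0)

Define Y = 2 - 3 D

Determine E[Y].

For Y = -3D + 2:
E[Y] = -3 * E[D] + 2
E[D] = (3 + 7)/2 = 5
E[Y] = -3 * 5 + 2 = -13

-13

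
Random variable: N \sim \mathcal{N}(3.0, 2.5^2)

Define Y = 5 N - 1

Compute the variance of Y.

For Y = aN + b: Var(Y) = a² * Var(N)
Var(N) = 2.5^2 = 6.25
Var(Y) = 5² * 6.25 = 25 * 6.25 = 156.25

156.25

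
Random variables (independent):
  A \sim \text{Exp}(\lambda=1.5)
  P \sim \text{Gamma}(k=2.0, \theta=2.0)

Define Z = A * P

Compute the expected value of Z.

For independent RVs: E[XY] = E[X]*E[Y]
E[A] = 0.66666667
E[P] = 4
E[Z] = 0.66666667 * 4 = 2.6666667

2.6666667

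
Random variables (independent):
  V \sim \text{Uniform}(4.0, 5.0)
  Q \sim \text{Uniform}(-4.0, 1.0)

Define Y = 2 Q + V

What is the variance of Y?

For independent RVs: Var(aX + bY) = a²Var(X) + b²Var(Y)
Var(V) = 0.083333333
Var(Q) = 2.0833333
Var(Y) = 1²*0.083333333 + 2²*2.0833333
= 1*0.083333333 + 4*2.0833333 = 8.4166667

8.4166667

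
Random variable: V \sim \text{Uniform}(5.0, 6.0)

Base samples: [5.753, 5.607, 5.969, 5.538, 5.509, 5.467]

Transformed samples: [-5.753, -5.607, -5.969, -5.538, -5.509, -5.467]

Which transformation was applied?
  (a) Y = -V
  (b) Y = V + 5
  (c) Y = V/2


Checking option (a) Y = -V:
  V = 5.753 -> Y = -5.753 ✓
  V = 5.607 -> Y = -5.607 ✓
  V = 5.969 -> Y = -5.969 ✓
All samples match this transformation.

(a) -V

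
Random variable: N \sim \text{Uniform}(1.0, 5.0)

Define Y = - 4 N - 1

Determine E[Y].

For Y = -4N - 1:
E[Y] = -4 * E[N] - 1
E[N] = (1 + 5)/2 = 3
E[Y] = -4 * 3 - 1 = -13

-13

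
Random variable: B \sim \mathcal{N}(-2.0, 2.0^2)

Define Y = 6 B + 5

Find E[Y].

For Y = 6B + 5:
E[Y] = 6 * E[B] + 5
E[B] = -2.0 = -2
E[Y] = 6 * (-2) + 5 = -7

-7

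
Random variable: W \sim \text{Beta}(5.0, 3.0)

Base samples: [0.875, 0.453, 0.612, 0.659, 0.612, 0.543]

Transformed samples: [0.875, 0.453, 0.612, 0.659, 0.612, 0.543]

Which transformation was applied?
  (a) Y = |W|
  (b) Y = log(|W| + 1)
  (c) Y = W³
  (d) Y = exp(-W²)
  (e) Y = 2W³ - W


Checking option (a) Y = |W|:
  W = 0.875 -> Y = 0.875 ✓
  W = 0.453 -> Y = 0.453 ✓
  W = 0.612 -> Y = 0.612 ✓
All samples match this transformation.

(a) |W|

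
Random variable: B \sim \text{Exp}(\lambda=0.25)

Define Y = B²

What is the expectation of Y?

E[B²] = Var(B) + (E[B])² = 16 + 16 = 32

32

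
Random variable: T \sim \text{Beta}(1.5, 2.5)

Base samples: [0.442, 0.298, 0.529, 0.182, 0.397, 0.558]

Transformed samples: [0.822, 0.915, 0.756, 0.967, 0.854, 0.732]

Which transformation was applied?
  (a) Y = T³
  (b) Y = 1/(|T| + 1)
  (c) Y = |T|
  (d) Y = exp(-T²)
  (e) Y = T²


Checking option (d) Y = exp(-T²):
  T = 0.442 -> Y = 0.822 ✓
  T = 0.298 -> Y = 0.915 ✓
  T = 0.529 -> Y = 0.756 ✓
All samples match this transformation.

(d) exp(-T²)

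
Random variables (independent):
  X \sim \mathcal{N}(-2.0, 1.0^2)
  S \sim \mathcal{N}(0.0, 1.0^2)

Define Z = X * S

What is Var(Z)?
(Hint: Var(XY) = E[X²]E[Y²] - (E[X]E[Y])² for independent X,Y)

Var(XY) = E[X²]E[Y²] - (E[X]E[Y])²
E[X] = -2, Var(X) = 1
E[S] = 0, Var(S) = 1
E[X²] = 1 + (-2)² = 5
E[S²] = 1 + 0² = 1
Var(Z) = 5*1 - (-2*0)²
= 5 - 0 = 5

5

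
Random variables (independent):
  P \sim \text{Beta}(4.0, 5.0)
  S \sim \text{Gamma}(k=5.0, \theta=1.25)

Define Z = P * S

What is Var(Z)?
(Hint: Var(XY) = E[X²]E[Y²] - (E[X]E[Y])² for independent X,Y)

Var(XY) = E[X²]E[Y²] - (E[X]E[Y])²
E[P] = 0.44444444, Var(P) = 0.024691358
E[S] = 6.25, Var(S) = 7.8125
E[P²] = 0.024691358 + 0.44444444² = 0.22222222
E[S²] = 7.8125 + 6.25² = 46.875
Var(Z) = 0.22222222*46.875 - (0.44444444*6.25)²
= 10.416667 - 7.7160494 = 2.7006173

2.7006173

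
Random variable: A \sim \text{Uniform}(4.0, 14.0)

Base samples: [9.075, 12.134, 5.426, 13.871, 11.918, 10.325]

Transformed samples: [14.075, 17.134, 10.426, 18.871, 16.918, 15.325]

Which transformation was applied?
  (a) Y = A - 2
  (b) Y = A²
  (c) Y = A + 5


Checking option (c) Y = A + 5:
  A = 9.075 -> Y = 14.075 ✓
  A = 12.134 -> Y = 17.134 ✓
  A = 5.426 -> Y = 10.426 ✓
All samples match this transformation.

(c) A + 5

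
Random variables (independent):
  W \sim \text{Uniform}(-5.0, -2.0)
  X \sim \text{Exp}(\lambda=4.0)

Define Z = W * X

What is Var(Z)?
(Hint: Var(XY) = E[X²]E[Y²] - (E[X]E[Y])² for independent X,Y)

Var(XY) = E[X²]E[Y²] - (E[X]E[Y])²
E[W] = -3.5, Var(W) = 0.75
E[X] = 0.25, Var(X) = 0.0625
E[W²] = 0.75 + (-3.5)² = 13
E[X²] = 0.0625 + 0.25² = 0.125
Var(Z) = 13*0.125 - (-3.5*0.25)²
= 1.625 - 0.765625 = 0.859375

0.859375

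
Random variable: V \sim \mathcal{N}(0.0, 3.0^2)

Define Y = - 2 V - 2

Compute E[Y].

For Y = -2V - 2:
E[Y] = -2 * E[V] - 2
E[V] = 0.0 = 0
E[Y] = -2 * 0 - 2 = -2

-2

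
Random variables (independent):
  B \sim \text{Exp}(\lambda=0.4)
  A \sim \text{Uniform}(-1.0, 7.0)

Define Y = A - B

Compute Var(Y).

For independent RVs: Var(aX + bY) = a²Var(X) + b²Var(Y)
Var(B) = 6.25
Var(A) = 5.3333333
Var(Y) = (-1)²*6.25 + 1²*5.3333333
= 1*6.25 + 1*5.3333333 = 11.583333

11.583333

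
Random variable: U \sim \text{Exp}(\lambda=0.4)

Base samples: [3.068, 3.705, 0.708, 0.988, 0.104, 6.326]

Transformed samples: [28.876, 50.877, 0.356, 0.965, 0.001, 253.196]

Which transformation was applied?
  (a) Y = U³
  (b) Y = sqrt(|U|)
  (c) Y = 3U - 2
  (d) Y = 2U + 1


Checking option (a) Y = U³:
  U = 3.068 -> Y = 28.876 ✓
  U = 3.705 -> Y = 50.877 ✓
  U = 0.708 -> Y = 0.356 ✓
All samples match this transformation.

(a) U³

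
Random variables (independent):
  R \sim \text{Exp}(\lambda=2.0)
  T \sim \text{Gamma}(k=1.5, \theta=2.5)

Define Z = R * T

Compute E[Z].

For independent RVs: E[XY] = E[X]*E[Y]
E[R] = 0.5
E[T] = 3.75
E[Z] = 0.5 * 3.75 = 1.875

1.875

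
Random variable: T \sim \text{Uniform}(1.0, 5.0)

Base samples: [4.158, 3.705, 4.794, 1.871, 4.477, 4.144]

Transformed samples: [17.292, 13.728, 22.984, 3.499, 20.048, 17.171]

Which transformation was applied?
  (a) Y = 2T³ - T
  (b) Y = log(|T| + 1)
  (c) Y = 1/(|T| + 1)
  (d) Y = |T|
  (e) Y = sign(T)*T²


Checking option (e) Y = sign(T)*T²:
  T = 4.158 -> Y = 17.292 ✓
  T = 3.705 -> Y = 13.728 ✓
  T = 4.794 -> Y = 22.984 ✓
All samples match this transformation.

(e) sign(T)*T²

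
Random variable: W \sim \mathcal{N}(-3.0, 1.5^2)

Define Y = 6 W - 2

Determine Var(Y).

For Y = aW + b: Var(Y) = a² * Var(W)
Var(W) = 1.5^2 = 2.25
Var(Y) = 6² * 2.25 = 36 * 2.25 = 81

81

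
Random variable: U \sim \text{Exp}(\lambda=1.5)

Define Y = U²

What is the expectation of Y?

Using E[X²] = Var(X) + (E[X])²:
E[U] = 0.66666667
Var(U) = 1/1.5^2 = 0.44444444
E[U²] = 0.44444444 + 0.66666667² = 0.44444444 + 0.44444444 = 0.88888889

0.88888889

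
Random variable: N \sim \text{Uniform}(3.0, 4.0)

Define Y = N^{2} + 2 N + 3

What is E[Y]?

E[Y] = 1*E[N²] + 2*E[N] + 3
E[N] = 3.5
E[N²] = Var(N) + (E[N])² = 0.083333333 + 12.25 = 12.333333
E[Y] = 1*12.333333 + 2*3.5 + 3 = 22.333333

22.333333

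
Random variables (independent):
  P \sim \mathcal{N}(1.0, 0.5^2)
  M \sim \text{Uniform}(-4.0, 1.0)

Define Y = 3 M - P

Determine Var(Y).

For independent RVs: Var(aX + bY) = a²Var(X) + b²Var(Y)
Var(P) = 0.25
Var(M) = 2.0833333
Var(Y) = (-1)²*0.25 + 3²*2.0833333
= 1*0.25 + 9*2.0833333 = 19

19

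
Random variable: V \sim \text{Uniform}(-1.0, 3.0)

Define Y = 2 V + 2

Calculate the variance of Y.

For Y = aV + b: Var(Y) = a² * Var(V)
Var(V) = (3 + 1)^2/12 = 1.3333333
Var(Y) = 2² * 1.3333333 = 4 * 1.3333333 = 5.3333333

5.3333333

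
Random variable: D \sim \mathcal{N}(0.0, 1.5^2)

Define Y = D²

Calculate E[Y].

Using E[X²] = Var(X) + (E[X])²:
E[D] = 0
Var(D) = 1.5^2 = 2.25
E[D²] = 2.25 + 0² = 2.25 + 0 = 2.25

2.25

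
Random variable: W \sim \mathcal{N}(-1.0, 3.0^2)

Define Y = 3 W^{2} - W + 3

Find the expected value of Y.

E[Y] = 3*E[W²] - 1*E[W] + 3
E[W] = -1
E[W²] = Var(W) + (E[W])² = 9 + 1 = 10
E[Y] = 3*10 - 1*(-1) + 3 = 34

34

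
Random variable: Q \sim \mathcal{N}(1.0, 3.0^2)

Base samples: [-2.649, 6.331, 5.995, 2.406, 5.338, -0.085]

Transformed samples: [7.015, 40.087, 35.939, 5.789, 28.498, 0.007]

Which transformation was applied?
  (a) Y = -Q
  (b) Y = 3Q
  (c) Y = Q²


Checking option (c) Y = Q²:
  Q = -2.649 -> Y = 7.015 ✓
  Q = 6.331 -> Y = 40.087 ✓
  Q = 5.995 -> Y = 35.939 ✓
All samples match this transformation.

(c) Q²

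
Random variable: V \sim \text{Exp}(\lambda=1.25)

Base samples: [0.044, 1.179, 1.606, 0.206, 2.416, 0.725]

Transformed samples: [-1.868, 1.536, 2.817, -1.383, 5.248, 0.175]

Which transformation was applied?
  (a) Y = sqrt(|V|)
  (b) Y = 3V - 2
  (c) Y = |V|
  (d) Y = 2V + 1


Checking option (b) Y = 3V - 2:
  V = 0.044 -> Y = -1.868 ✓
  V = 1.179 -> Y = 1.536 ✓
  V = 1.606 -> Y = 2.817 ✓
All samples match this transformation.

(b) 3V - 2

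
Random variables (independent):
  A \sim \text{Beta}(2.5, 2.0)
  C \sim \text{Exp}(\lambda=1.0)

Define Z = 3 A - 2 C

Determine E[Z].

E[Z] = 3*E[A] - 2*E[C]
E[A] = 0.55555556
E[C] = 1
E[Z] = 3*0.55555556 - 2*1 = -0.33333333

-0.33333333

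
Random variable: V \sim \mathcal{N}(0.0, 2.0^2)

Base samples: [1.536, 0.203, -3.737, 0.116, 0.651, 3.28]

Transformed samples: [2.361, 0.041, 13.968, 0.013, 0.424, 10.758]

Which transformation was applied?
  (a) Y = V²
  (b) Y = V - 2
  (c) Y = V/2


Checking option (a) Y = V²:
  V = 1.536 -> Y = 2.361 ✓
  V = 0.203 -> Y = 0.041 ✓
  V = -3.737 -> Y = 13.968 ✓
All samples match this transformation.

(a) V²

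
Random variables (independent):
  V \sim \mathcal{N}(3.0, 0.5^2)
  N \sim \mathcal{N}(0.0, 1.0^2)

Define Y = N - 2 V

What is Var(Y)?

For independent RVs: Var(aX + bY) = a²Var(X) + b²Var(Y)
Var(V) = 0.25
Var(N) = 1
Var(Y) = (-2)²*0.25 + 1²*1
= 4*0.25 + 1*1 = 2

2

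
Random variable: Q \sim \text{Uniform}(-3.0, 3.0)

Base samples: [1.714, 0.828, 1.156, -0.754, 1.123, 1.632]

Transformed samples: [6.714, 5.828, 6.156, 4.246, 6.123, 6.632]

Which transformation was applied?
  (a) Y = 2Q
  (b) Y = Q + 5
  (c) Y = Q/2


Checking option (b) Y = Q + 5:
  Q = 1.714 -> Y = 6.714 ✓
  Q = 0.828 -> Y = 5.828 ✓
  Q = 1.156 -> Y = 6.156 ✓
All samples match this transformation.

(b) Q + 5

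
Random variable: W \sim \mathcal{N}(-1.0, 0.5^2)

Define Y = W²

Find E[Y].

Using E[X²] = Var(X) + (E[X])²:
E[W] = -1
Var(W) = 0.5^2 = 0.25
E[W²] = 0.25 + (-1)² = 0.25 + 1 = 1.25

1.25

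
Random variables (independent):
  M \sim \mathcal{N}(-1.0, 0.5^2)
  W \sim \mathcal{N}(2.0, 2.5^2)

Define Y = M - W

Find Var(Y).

For independent RVs: Var(aX + bY) = a²Var(X) + b²Var(Y)
Var(M) = 0.25
Var(W) = 6.25
Var(Y) = 1²*0.25 + (-1)²*6.25
= 1*0.25 + 1*6.25 = 6.5

6.5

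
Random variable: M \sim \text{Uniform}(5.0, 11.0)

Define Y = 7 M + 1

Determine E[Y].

For Y = 7M + 1:
E[Y] = 7 * E[M] + 1
E[M] = (5 + 11)/2 = 8
E[Y] = 7 * 8 + 1 = 57

57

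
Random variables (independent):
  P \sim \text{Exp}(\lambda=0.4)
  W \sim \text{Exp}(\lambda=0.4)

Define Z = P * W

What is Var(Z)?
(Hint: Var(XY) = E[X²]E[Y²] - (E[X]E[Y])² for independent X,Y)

Var(XY) = E[X²]E[Y²] - (E[X]E[Y])²
E[P] = 2.5, Var(P) = 6.25
E[W] = 2.5, Var(W) = 6.25
E[P²] = 6.25 + 2.5² = 12.5
E[W²] = 6.25 + 2.5² = 12.5
Var(Z) = 12.5*12.5 - (2.5*2.5)²
= 156.25 - 39.0625 = 117.1875

117.1875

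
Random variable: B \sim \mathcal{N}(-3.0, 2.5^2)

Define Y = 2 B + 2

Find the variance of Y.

For Y = aB + b: Var(Y) = a² * Var(B)
Var(B) = 2.5^2 = 6.25
Var(Y) = 2² * 6.25 = 4 * 6.25 = 25

25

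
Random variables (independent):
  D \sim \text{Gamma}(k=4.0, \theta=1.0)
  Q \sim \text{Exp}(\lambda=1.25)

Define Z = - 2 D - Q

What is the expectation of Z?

E[Z] = -2*E[D] - 1*E[Q]
E[D] = 4
E[Q] = 0.8
E[Z] = -2*4 - 1*0.8 = -8.8

-8.8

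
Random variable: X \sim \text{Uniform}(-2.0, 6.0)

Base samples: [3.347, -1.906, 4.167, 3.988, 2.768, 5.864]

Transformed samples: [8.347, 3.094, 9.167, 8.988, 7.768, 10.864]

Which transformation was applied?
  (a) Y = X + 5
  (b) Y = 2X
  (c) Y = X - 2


Checking option (a) Y = X + 5:
  X = 3.347 -> Y = 8.347 ✓
  X = -1.906 -> Y = 3.094 ✓
  X = 4.167 -> Y = 9.167 ✓
All samples match this transformation.

(a) X + 5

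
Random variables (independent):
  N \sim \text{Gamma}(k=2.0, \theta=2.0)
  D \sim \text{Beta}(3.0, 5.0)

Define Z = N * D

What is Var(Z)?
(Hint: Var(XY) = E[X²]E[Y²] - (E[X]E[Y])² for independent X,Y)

Var(XY) = E[X²]E[Y²] - (E[X]E[Y])²
E[N] = 4, Var(N) = 8
E[D] = 0.375, Var(D) = 0.026041667
E[N²] = 8 + 4² = 24
E[D²] = 0.026041667 + 0.375² = 0.16666667
Var(Z) = 24*0.16666667 - (4*0.375)²
= 4 - 2.25 = 1.75

1.75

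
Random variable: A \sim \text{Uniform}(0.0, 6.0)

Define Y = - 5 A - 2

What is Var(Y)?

For Y = aA + b: Var(Y) = a² * Var(A)
Var(A) = (6 - 0)^2/12 = 3
Var(Y) = (-5)² * 3 = 25 * 3 = 75

75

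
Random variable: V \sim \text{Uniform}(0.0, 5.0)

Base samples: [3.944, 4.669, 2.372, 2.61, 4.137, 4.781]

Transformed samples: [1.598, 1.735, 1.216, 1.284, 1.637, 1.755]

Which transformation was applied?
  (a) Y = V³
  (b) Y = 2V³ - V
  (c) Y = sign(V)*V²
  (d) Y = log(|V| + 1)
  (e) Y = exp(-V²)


Checking option (d) Y = log(|V| + 1):
  V = 3.944 -> Y = 1.598 ✓
  V = 4.669 -> Y = 1.735 ✓
  V = 2.372 -> Y = 1.216 ✓
All samples match this transformation.

(d) log(|V| + 1)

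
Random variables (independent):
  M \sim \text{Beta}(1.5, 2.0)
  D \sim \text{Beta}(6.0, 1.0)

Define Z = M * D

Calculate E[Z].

For independent RVs: E[XY] = E[X]*E[Y]
E[M] = 0.42857143
E[D] = 0.85714286
E[Z] = 0.42857143 * 0.85714286 = 0.36734694

0.36734694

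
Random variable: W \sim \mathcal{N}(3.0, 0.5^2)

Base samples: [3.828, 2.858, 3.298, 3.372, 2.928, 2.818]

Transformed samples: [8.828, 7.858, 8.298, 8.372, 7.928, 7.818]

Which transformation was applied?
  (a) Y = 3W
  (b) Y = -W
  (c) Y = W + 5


Checking option (c) Y = W + 5:
  W = 3.828 -> Y = 8.828 ✓
  W = 2.858 -> Y = 7.858 ✓
  W = 3.298 -> Y = 8.298 ✓
All samples match this transformation.

(c) W + 5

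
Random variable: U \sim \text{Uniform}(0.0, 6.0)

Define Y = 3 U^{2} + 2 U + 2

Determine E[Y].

E[Y] = 3*E[U²] + 2*E[U] + 2
E[U] = 3
E[U²] = Var(U) + (E[U])² = 3 + 9 = 12
E[Y] = 3*12 + 2*3 + 2 = 44

44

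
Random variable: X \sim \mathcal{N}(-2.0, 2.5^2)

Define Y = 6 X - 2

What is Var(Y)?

For Y = aX + b: Var(Y) = a² * Var(X)
Var(X) = 2.5^2 = 6.25
Var(Y) = 6² * 6.25 = 36 * 6.25 = 225

225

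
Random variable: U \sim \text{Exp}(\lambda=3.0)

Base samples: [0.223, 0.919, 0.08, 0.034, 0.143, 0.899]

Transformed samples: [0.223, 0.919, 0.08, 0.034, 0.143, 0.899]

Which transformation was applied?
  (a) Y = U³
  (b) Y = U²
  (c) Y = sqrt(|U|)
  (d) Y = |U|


Checking option (d) Y = |U|:
  U = 0.223 -> Y = 0.223 ✓
  U = 0.919 -> Y = 0.919 ✓
  U = 0.08 -> Y = 0.08 ✓
All samples match this transformation.

(d) |U|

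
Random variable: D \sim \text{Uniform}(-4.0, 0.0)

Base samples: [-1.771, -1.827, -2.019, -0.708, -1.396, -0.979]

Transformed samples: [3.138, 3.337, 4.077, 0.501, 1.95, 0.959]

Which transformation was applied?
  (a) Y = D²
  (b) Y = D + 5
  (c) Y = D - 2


Checking option (a) Y = D²:
  D = -1.771 -> Y = 3.138 ✓
  D = -1.827 -> Y = 3.337 ✓
  D = -2.019 -> Y = 4.077 ✓
All samples match this transformation.

(a) D²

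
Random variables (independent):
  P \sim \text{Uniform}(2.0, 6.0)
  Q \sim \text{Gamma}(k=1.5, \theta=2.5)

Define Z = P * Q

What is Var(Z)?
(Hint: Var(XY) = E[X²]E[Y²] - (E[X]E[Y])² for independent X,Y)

Var(XY) = E[X²]E[Y²] - (E[X]E[Y])²
E[P] = 4, Var(P) = 1.3333333
E[Q] = 3.75, Var(Q) = 9.375
E[P²] = 1.3333333 + 4² = 17.333333
E[Q²] = 9.375 + 3.75² = 23.4375
Var(Z) = 17.333333*23.4375 - (4*3.75)²
= 406.25 - 225 = 181.25

181.25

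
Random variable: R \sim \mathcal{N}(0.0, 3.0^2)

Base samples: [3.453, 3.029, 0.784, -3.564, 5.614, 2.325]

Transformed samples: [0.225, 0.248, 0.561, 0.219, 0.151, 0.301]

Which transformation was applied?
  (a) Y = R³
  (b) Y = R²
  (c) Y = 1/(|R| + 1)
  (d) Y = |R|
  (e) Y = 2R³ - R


Checking option (c) Y = 1/(|R| + 1):
  R = 3.453 -> Y = 0.225 ✓
  R = 3.029 -> Y = 0.248 ✓
  R = 0.784 -> Y = 0.561 ✓
All samples match this transformation.

(c) 1/(|R| + 1)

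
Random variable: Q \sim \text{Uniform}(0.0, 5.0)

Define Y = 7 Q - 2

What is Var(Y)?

For Y = aQ + b: Var(Y) = a² * Var(Q)
Var(Q) = (5 - 0)^2/12 = 2.0833333
Var(Y) = 7² * 2.0833333 = 49 * 2.0833333 = 102.08333

102.08333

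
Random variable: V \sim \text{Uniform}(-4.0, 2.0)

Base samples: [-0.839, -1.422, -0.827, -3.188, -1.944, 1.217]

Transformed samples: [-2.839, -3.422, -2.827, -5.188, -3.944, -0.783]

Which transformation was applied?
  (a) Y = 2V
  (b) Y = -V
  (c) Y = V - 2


Checking option (c) Y = V - 2:
  V = -0.839 -> Y = -2.839 ✓
  V = -1.422 -> Y = -3.422 ✓
  V = -0.827 -> Y = -2.827 ✓
All samples match this transformation.

(c) V - 2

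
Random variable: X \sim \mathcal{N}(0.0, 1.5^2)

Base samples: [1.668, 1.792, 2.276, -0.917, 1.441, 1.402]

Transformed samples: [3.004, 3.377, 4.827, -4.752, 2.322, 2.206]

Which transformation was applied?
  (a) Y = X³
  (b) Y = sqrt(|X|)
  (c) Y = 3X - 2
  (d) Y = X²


Checking option (c) Y = 3X - 2:
  X = 1.668 -> Y = 3.004 ✓
  X = 1.792 -> Y = 3.377 ✓
  X = 2.276 -> Y = 4.827 ✓
All samples match this transformation.

(c) 3X - 2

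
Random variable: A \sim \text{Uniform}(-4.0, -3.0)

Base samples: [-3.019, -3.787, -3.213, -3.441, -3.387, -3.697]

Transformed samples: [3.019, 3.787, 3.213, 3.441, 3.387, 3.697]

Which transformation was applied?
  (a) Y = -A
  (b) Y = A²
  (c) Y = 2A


Checking option (a) Y = -A:
  A = -3.019 -> Y = 3.019 ✓
  A = -3.787 -> Y = 3.787 ✓
  A = -3.213 -> Y = 3.213 ✓
All samples match this transformation.

(a) -A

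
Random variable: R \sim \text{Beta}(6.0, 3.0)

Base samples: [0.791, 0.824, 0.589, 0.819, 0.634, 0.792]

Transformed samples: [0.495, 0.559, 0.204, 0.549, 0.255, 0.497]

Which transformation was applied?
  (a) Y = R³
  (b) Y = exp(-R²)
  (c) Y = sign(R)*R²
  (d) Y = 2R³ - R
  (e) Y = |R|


Checking option (a) Y = R³:
  R = 0.791 -> Y = 0.495 ✓
  R = 0.824 -> Y = 0.559 ✓
  R = 0.589 -> Y = 0.204 ✓
All samples match this transformation.

(a) R³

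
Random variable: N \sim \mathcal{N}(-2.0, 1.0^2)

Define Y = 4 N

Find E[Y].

For Y = 4N:
E[Y] = 4 * E[N]
E[N] = -2.0 = -2
E[Y] = 4 * (-2) = -8

-8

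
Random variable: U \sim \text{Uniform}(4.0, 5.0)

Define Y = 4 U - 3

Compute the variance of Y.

For Y = aU + b: Var(Y) = a² * Var(U)
Var(U) = (5 - 4)^2/12 = 0.083333333
Var(Y) = 4² * 0.083333333 = 16 * 0.083333333 = 1.3333333

1.3333333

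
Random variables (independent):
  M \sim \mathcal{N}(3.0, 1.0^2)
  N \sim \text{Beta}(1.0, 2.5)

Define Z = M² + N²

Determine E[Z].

E[Z] = E[M²] + E[N²]
E[M²] = Var(M) + E[M]² = 1 + 9 = 10
E[N²] = Var(N) + E[N]² = 0.045351474 + 0.081632653 = 0.12698413
E[Z] = 10 + 0.12698413 = 10.126984

10.126984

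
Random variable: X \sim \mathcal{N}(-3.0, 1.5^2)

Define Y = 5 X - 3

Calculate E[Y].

For Y = 5X - 3:
E[Y] = 5 * E[X] - 3
E[X] = -3.0 = -3
E[Y] = 5 * (-3) - 3 = -18

-18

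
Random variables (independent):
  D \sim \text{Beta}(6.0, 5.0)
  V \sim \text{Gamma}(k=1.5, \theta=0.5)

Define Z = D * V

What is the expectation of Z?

For independent RVs: E[XY] = E[X]*E[Y]
E[D] = 0.54545455
E[V] = 0.75
E[Z] = 0.54545455 * 0.75 = 0.40909091

0.40909091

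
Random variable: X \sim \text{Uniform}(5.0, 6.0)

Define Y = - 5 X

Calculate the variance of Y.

For Y = aX + b: Var(Y) = a² * Var(X)
Var(X) = (6 - 5)^2/12 = 0.083333333
Var(Y) = (-5)² * 0.083333333 = 25 * 0.083333333 = 2.0833333

2.0833333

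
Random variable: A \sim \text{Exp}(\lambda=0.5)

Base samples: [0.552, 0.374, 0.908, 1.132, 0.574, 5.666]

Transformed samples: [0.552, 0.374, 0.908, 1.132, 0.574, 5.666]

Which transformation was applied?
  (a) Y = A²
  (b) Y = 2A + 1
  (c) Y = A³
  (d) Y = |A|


Checking option (d) Y = |A|:
  A = 0.552 -> Y = 0.552 ✓
  A = 0.374 -> Y = 0.374 ✓
  A = 0.908 -> Y = 0.908 ✓
All samples match this transformation.

(d) |A|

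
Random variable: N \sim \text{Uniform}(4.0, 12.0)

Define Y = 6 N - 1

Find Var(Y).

For Y = aN + b: Var(Y) = a² * Var(N)
Var(N) = (12 - 4)^2/12 = 5.3333333
Var(Y) = 6² * 5.3333333 = 36 * 5.3333333 = 192

192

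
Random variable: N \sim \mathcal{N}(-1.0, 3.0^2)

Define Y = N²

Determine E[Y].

E[N²] = Var(N) + (E[N])² = 9 + 1 = 10

10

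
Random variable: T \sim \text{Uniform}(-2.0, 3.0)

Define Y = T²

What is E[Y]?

E[T²] = Var(T) + (E[T])² = 2.0833333 + 0.25 = 2.3333333

2.3333333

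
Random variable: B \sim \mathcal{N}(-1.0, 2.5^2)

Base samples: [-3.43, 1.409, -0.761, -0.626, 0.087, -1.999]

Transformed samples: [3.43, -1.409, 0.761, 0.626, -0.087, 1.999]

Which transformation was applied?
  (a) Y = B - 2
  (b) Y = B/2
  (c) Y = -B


Checking option (c) Y = -B:
  B = -3.43 -> Y = 3.43 ✓
  B = 1.409 -> Y = -1.409 ✓
  B = -0.761 -> Y = 0.761 ✓
All samples match this transformation.

(c) -B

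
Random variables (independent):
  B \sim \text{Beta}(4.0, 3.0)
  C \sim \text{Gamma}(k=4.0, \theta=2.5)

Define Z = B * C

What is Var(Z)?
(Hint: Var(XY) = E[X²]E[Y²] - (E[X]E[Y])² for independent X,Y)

Var(XY) = E[X²]E[Y²] - (E[X]E[Y])²
E[B] = 0.57142857, Var(B) = 0.030612245
E[C] = 10, Var(C) = 25
E[B²] = 0.030612245 + 0.57142857² = 0.35714286
E[C²] = 25 + 10² = 125
Var(Z) = 0.35714286*125 - (0.57142857*10)²
= 44.642857 - 32.653061 = 11.989796

11.989796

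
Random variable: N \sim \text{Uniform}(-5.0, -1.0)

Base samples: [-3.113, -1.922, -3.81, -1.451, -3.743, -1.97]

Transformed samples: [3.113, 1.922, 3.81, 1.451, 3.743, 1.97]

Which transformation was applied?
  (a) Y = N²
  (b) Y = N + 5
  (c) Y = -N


Checking option (c) Y = -N:
  N = -3.113 -> Y = 3.113 ✓
  N = -1.922 -> Y = 1.922 ✓
  N = -3.81 -> Y = 3.81 ✓
All samples match this transformation.

(c) -N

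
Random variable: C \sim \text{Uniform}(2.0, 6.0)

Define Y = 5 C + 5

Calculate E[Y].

For Y = 5C + 5:
E[Y] = 5 * E[C] + 5
E[C] = (2 + 6)/2 = 4
E[Y] = 5 * 4 + 5 = 25

25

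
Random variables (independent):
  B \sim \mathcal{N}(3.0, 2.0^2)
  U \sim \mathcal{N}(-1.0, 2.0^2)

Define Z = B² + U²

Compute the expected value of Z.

E[Z] = E[B²] + E[U²]
E[B²] = Var(B) + E[B]² = 4 + 9 = 13
E[U²] = Var(U) + E[U]² = 4 + 1 = 5
E[Z] = 13 + 5 = 18

18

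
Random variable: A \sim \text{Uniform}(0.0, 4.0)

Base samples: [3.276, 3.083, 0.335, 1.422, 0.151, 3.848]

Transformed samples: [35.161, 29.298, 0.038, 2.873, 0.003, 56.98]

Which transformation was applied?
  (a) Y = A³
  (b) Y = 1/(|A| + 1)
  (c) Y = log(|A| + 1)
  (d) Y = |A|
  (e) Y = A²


Checking option (a) Y = A³:
  A = 3.276 -> Y = 35.161 ✓
  A = 3.083 -> Y = 29.298 ✓
  A = 0.335 -> Y = 0.038 ✓
All samples match this transformation.

(a) A³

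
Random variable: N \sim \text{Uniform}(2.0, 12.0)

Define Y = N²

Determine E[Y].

E[N²] = Var(N) + (E[N])² = 8.3333333 + 49 = 57.333333

57.333333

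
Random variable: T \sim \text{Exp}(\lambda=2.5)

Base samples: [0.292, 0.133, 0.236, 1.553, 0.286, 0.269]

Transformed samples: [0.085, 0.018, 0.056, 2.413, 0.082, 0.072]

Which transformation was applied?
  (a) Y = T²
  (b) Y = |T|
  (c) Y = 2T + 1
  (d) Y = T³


Checking option (a) Y = T²:
  T = 0.292 -> Y = 0.085 ✓
  T = 0.133 -> Y = 0.018 ✓
  T = 0.236 -> Y = 0.056 ✓
All samples match this transformation.

(a) T²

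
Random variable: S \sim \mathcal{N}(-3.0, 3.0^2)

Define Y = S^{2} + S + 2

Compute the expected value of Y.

E[Y] = 1*E[S²] + 1*E[S] + 2
E[S] = -3
E[S²] = Var(S) + (E[S])² = 9 + 9 = 18
E[Y] = 1*18 + 1*(-3) + 2 = 17

17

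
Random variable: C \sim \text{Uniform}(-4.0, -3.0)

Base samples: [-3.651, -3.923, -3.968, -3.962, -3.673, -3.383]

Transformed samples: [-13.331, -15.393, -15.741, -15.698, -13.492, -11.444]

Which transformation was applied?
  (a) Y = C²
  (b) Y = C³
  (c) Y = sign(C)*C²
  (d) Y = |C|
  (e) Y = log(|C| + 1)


Checking option (c) Y = sign(C)*C²:
  C = -3.651 -> Y = -13.331 ✓
  C = -3.923 -> Y = -15.393 ✓
  C = -3.968 -> Y = -15.741 ✓
All samples match this transformation.

(c) sign(C)*C²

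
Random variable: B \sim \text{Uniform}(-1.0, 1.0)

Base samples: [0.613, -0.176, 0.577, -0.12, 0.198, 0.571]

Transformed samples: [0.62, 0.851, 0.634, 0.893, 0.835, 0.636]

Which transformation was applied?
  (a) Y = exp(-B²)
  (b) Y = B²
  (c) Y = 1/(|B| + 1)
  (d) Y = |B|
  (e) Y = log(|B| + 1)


Checking option (c) Y = 1/(|B| + 1):
  B = 0.613 -> Y = 0.62 ✓
  B = -0.176 -> Y = 0.851 ✓
  B = 0.577 -> Y = 0.634 ✓
All samples match this transformation.

(c) 1/(|B| + 1)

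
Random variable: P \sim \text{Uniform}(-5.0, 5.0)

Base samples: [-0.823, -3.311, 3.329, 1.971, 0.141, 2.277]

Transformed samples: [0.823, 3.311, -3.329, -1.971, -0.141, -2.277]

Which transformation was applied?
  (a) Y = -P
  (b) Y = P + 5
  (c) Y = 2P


Checking option (a) Y = -P:
  P = -0.823 -> Y = 0.823 ✓
  P = -3.311 -> Y = 3.311 ✓
  P = 3.329 -> Y = -3.329 ✓
All samples match this transformation.

(a) -P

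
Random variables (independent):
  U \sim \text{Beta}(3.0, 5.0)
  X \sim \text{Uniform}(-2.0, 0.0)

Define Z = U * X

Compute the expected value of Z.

For independent RVs: E[XY] = E[X]*E[Y]
E[U] = 0.375
E[X] = -1
E[Z] = 0.375 * (-1) = -0.375

-0.375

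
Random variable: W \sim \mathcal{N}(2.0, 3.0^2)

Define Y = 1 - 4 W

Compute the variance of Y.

For Y = aW + b: Var(Y) = a² * Var(W)
Var(W) = 3.0^2 = 9
Var(Y) = (-4)² * 9 = 16 * 9 = 144

144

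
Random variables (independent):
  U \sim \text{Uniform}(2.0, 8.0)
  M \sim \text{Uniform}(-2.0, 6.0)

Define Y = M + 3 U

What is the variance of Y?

For independent RVs: Var(aX + bY) = a²Var(X) + b²Var(Y)
Var(U) = 3
Var(M) = 5.3333333
Var(Y) = 3²*3 + 1²*5.3333333
= 9*3 + 1*5.3333333 = 32.333333

32.333333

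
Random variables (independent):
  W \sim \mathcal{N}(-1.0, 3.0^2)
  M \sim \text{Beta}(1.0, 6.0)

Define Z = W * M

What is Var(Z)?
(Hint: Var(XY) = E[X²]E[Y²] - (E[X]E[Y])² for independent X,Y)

Var(XY) = E[X²]E[Y²] - (E[X]E[Y])²
E[W] = -1, Var(W) = 9
E[M] = 0.14285714, Var(M) = 0.015306122
E[W²] = 9 + (-1)² = 10
E[M²] = 0.015306122 + 0.14285714² = 0.035714286
Var(Z) = 10*0.035714286 - (-1*0.14285714)²
= 0.35714286 - 0.020408163 = 0.33673469

0.33673469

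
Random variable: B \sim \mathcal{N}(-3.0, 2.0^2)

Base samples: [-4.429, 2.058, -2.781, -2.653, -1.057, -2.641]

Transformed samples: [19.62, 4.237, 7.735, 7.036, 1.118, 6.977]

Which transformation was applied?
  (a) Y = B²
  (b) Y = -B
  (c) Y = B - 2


Checking option (a) Y = B²:
  B = -4.429 -> Y = 19.62 ✓
  B = 2.058 -> Y = 4.237 ✓
  B = -2.781 -> Y = 7.735 ✓
All samples match this transformation.

(a) B²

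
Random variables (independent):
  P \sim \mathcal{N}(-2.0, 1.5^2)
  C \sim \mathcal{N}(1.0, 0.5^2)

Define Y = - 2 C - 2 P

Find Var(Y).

For independent RVs: Var(aX + bY) = a²Var(X) + b²Var(Y)
Var(P) = 2.25
Var(C) = 0.25
Var(Y) = (-2)²*2.25 + (-2)²*0.25
= 4*2.25 + 4*0.25 = 10

10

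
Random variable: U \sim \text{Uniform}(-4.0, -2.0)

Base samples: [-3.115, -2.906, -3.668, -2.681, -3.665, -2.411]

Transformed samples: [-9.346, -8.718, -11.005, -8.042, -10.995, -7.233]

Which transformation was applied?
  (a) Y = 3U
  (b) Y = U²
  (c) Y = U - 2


Checking option (a) Y = 3U:
  U = -3.115 -> Y = -9.346 ✓
  U = -2.906 -> Y = -8.718 ✓
  U = -3.668 -> Y = -11.005 ✓
All samples match this transformation.

(a) 3U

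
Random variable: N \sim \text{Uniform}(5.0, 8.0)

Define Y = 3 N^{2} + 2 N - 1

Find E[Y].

E[Y] = 3*E[N²] + 2*E[N] - 1
E[N] = 6.5
E[N²] = Var(N) + (E[N])² = 0.75 + 42.25 = 43
E[Y] = 3*43 + 2*6.5 - 1 = 141

141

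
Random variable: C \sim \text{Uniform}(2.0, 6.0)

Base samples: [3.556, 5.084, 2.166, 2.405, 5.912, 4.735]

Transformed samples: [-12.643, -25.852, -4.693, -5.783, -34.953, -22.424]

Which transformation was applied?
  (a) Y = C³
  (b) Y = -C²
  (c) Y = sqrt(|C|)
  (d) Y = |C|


Checking option (b) Y = -C²:
  C = 3.556 -> Y = -12.643 ✓
  C = 5.084 -> Y = -25.852 ✓
  C = 2.166 -> Y = -4.693 ✓
All samples match this transformation.

(b) -C²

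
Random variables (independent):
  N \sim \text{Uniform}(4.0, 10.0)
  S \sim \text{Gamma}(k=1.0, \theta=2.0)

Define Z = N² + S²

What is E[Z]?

E[Z] = E[N²] + E[S²]
E[N²] = Var(N) + E[N]² = 3 + 49 = 52
E[S²] = Var(S) + E[S]² = 4 + 4 = 8
E[Z] = 52 + 8 = 60

60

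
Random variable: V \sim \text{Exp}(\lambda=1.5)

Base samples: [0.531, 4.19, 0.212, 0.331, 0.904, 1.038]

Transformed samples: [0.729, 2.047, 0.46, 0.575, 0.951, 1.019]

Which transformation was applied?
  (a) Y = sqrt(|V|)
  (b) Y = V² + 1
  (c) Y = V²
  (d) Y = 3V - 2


Checking option (a) Y = sqrt(|V|):
  V = 0.531 -> Y = 0.729 ✓
  V = 4.19 -> Y = 2.047 ✓
  V = 0.212 -> Y = 0.46 ✓
All samples match this transformation.

(a) sqrt(|V|)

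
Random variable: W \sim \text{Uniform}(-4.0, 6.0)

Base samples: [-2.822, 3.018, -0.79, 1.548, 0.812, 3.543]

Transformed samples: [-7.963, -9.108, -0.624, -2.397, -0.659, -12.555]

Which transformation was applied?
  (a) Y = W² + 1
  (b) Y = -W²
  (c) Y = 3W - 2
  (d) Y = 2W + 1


Checking option (b) Y = -W²:
  W = -2.822 -> Y = -7.963 ✓
  W = 3.018 -> Y = -9.108 ✓
  W = -0.79 -> Y = -0.624 ✓
All samples match this transformation.

(b) -W²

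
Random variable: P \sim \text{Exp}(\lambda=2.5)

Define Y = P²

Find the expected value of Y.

Using E[X²] = Var(X) + (E[X])²:
E[P] = 0.4
Var(P) = 1/2.5^2 = 0.16
E[P²] = 0.16 + 0.4² = 0.16 + 0.16 = 0.32

0.32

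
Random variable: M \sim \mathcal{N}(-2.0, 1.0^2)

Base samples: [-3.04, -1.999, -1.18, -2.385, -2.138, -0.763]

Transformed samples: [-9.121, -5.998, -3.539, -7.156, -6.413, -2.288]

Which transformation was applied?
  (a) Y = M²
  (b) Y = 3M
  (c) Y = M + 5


Checking option (b) Y = 3M:
  M = -3.04 -> Y = -9.121 ✓
  M = -1.999 -> Y = -5.998 ✓
  M = -1.18 -> Y = -3.539 ✓
All samples match this transformation.

(b) 3M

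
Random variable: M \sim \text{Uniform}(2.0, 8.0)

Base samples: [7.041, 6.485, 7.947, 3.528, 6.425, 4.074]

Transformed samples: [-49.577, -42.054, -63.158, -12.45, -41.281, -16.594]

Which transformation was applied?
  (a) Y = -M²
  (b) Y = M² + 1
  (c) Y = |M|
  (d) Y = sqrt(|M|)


Checking option (a) Y = -M²:
  M = 7.041 -> Y = -49.577 ✓
  M = 6.485 -> Y = -42.054 ✓
  M = 7.947 -> Y = -63.158 ✓
All samples match this transformation.

(a) -M²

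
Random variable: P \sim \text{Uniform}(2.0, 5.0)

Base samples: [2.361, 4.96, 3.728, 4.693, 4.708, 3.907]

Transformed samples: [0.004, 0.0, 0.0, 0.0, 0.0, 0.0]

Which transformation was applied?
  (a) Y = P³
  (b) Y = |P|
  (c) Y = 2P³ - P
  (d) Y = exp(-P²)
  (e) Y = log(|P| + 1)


Checking option (d) Y = exp(-P²):
  P = 2.361 -> Y = 0.004 ✓
  P = 4.96 -> Y = 0.0 ✓
  P = 3.728 -> Y = 0.0 ✓
All samples match this transformation.

(d) exp(-P²)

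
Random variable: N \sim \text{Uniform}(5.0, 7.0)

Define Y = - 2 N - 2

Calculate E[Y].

For Y = -2N - 2:
E[Y] = -2 * E[N] - 2
E[N] = (5 + 7)/2 = 6
E[Y] = -2 * 6 - 2 = -14

-14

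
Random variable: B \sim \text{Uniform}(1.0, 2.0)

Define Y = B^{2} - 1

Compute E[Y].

E[Y] = 1*E[B²] - 1
E[B] = 1.5
E[B²] = Var(B) + (E[B])² = 0.083333333 + 2.25 = 2.3333333
E[Y] = 1*2.3333333 - 1 = 1.3333333

1.3333333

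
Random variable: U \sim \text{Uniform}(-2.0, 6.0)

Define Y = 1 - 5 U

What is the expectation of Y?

For Y = -5U + 1:
E[Y] = -5 * E[U] + 1
E[U] = (-2 + 6)/2 = 2
E[Y] = -5 * 2 + 1 = -9

-9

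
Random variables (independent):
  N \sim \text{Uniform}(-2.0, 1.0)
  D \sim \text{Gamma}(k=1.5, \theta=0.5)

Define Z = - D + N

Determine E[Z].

E[Z] = 1*E[N] - 1*E[D]
E[N] = -0.5
E[D] = 0.75
E[Z] = 1*(-0.5) - 1*0.75 = -1.25

-1.25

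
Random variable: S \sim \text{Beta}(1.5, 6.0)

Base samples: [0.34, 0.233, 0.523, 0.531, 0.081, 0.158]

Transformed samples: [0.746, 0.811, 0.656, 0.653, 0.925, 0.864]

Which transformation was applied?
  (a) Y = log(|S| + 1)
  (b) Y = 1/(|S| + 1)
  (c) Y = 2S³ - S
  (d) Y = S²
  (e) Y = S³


Checking option (b) Y = 1/(|S| + 1):
  S = 0.34 -> Y = 0.746 ✓
  S = 0.233 -> Y = 0.811 ✓
  S = 0.523 -> Y = 0.656 ✓
All samples match this transformation.

(b) 1/(|S| + 1)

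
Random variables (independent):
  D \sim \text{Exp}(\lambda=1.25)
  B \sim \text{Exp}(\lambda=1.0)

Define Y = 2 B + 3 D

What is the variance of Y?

For independent RVs: Var(aX + bY) = a²Var(X) + b²Var(Y)
Var(D) = 0.64
Var(B) = 1
Var(Y) = 3²*0.64 + 2²*1
= 9*0.64 + 4*1 = 9.76

9.76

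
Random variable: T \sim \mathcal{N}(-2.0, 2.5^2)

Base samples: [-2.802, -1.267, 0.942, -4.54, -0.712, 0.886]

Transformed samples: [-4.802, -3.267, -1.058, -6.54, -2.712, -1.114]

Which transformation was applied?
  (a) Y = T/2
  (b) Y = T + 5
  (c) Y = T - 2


Checking option (c) Y = T - 2:
  T = -2.802 -> Y = -4.802 ✓
  T = -1.267 -> Y = -3.267 ✓
  T = 0.942 -> Y = -1.058 ✓
All samples match this transformation.

(c) T - 2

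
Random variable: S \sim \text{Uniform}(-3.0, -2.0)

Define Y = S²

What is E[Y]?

E[S²] = Var(S) + (E[S])² = 0.083333333 + 6.25 = 6.3333333

6.3333333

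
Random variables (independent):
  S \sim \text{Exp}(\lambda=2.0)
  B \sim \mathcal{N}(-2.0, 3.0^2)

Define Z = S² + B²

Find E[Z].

E[Z] = E[S²] + E[B²]
E[S²] = Var(S) + E[S]² = 0.25 + 0.25 = 0.5
E[B²] = Var(B) + E[B]² = 9 + 4 = 13
E[Z] = 0.5 + 13 = 13.5

13.5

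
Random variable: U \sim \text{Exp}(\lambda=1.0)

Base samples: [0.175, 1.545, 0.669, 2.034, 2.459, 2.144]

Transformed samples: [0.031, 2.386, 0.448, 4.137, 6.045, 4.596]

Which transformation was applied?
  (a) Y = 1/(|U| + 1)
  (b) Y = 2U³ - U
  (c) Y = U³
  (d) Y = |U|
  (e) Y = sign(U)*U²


Checking option (e) Y = sign(U)*U²:
  U = 0.175 -> Y = 0.031 ✓
  U = 1.545 -> Y = 2.386 ✓
  U = 0.669 -> Y = 0.448 ✓
All samples match this transformation.

(e) sign(U)*U²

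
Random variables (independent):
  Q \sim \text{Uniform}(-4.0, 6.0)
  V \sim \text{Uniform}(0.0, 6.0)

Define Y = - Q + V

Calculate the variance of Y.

For independent RVs: Var(aX + bY) = a²Var(X) + b²Var(Y)
Var(Q) = 8.3333333
Var(V) = 3
Var(Y) = (-1)²*8.3333333 + 1²*3
= 1*8.3333333 + 1*3 = 11.333333

11.333333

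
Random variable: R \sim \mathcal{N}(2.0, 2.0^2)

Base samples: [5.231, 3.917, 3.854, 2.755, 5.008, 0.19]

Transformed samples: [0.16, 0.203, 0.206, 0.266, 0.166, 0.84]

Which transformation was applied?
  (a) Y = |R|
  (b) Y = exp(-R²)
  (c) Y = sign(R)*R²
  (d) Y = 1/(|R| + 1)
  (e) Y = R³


Checking option (d) Y = 1/(|R| + 1):
  R = 5.231 -> Y = 0.16 ✓
  R = 3.917 -> Y = 0.203 ✓
  R = 3.854 -> Y = 0.206 ✓
All samples match this transformation.

(d) 1/(|R| + 1)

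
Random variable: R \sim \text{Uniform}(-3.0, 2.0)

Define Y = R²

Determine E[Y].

Using E[X²] = Var(X) + (E[X])²:
E[R] = -0.5
Var(R) = (2 + 3)^2/12 = 2.0833333
E[R²] = 2.0833333 + (-0.5)² = 2.0833333 + 0.25 = 2.3333333

2.3333333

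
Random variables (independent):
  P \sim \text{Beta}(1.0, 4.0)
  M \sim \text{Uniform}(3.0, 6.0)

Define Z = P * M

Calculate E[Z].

For independent RVs: E[XY] = E[X]*E[Y]
E[P] = 0.2
E[M] = 4.5
E[Z] = 0.2 * 4.5 = 0.9

0.9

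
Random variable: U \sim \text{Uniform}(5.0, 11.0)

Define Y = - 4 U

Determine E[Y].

For Y = -4U:
E[Y] = -4 * E[U]
E[U] = (5 + 11)/2 = 8
E[Y] = -4 * 8 = -32

-32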